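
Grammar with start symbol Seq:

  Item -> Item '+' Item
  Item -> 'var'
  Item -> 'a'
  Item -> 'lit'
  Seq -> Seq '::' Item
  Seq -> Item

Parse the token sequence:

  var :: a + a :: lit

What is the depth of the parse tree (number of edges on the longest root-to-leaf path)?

4

[Seq [Seq [Seq [Item var]] :: [Item [Item a] + [Item a]]] :: [Item lit]]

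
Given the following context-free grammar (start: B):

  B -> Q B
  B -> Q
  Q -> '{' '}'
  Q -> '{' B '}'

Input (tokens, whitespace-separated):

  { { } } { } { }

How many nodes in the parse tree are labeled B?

4

[B [Q { [B [Q { }]] }] [B [Q { }] [B [Q { }]]]]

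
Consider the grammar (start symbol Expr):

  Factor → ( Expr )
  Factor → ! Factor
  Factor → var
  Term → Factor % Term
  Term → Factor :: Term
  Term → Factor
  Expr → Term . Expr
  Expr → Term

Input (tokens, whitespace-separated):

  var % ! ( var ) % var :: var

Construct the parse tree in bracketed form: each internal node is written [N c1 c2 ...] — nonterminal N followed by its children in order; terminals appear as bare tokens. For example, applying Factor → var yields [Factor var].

Expr
Term
Factor % Term
var % Term
var % Factor % Term
var % ! Factor % Term
var % ! ( Expr ) % Term
var % ! ( Term ) % Term
var % ! ( Factor ) % Term
var % ! ( var ) % Term
var % ! ( var ) % Factor :: Term
var % ! ( var ) % var :: Term
var % ! ( var ) % var :: Factor
var % ! ( var ) % var :: var

[Expr [Term [Factor var] % [Term [Factor ! [Factor ( [Expr [Term [Factor var]]] )]] % [Term [Factor var] :: [Term [Factor var]]]]]]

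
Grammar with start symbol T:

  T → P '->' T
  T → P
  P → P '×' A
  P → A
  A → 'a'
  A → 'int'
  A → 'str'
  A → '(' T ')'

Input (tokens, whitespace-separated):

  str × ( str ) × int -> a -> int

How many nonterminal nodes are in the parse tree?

[T [P [P [P [A str]] × [A ( [T [P [A str]]] )]] × [A int]] -> [T [P [A a]] -> [T [P [A int]]]]]

16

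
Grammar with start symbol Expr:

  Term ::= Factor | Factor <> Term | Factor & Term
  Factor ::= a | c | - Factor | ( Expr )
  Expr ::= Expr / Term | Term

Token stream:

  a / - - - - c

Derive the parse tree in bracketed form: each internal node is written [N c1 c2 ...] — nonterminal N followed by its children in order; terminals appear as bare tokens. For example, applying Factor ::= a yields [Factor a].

[Expr [Expr [Term [Factor a]]] / [Term [Factor - [Factor - [Factor - [Factor - [Factor c]]]]]]]

Expr
Expr / Term
Term / Term
Factor / Term
a / Term
a / Factor
a / - Factor
a / - - Factor
a / - - - Factor
a / - - - - Factor
a / - - - - c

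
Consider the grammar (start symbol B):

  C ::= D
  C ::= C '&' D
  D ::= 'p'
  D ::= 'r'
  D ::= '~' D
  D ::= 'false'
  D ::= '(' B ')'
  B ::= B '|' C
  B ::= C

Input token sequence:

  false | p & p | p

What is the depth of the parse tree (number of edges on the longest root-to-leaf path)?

5

[B [B [B [C [D false]]] | [C [C [D p]] & [D p]]] | [C [D p]]]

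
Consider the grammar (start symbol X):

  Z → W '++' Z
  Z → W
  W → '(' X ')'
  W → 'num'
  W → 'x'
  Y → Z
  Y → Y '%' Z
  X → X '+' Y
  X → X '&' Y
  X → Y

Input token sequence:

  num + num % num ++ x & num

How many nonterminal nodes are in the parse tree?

[X [X [X [Y [Z [W num]]]] + [Y [Y [Z [W num]]] % [Z [W num] ++ [Z [W x]]]]] & [Y [Z [W num]]]]

17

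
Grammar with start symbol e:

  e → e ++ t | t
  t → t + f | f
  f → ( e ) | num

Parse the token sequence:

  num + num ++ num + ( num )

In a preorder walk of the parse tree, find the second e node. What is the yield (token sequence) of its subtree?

[e [e [t [t [f num]] + [f num]]] ++ [t [t [f num]] + [f ( [e [t [f num]]] )]]]

num + num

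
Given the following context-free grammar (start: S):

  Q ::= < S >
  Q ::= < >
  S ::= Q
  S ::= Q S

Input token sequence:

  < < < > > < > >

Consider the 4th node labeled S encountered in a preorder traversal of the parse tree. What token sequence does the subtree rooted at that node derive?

[S [Q < [S [Q < [S [Q < >]] >] [S [Q < >]]] >]]

< >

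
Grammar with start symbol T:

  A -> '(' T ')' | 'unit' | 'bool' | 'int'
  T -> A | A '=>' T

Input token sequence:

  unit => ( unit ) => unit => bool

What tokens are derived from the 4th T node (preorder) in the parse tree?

unit => bool

[T [A unit] => [T [A ( [T [A unit]] )] => [T [A unit] => [T [A bool]]]]]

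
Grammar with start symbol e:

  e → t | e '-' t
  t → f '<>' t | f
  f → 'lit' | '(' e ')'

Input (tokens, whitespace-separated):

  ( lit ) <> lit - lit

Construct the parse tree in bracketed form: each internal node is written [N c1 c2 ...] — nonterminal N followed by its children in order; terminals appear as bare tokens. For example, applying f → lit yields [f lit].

[e [e [t [f ( [e [t [f lit]]] )] <> [t [f lit]]]] - [t [f lit]]]

e
e - t
t - t
f <> t - t
( e ) <> t - t
( t ) <> t - t
( f ) <> t - t
( lit ) <> t - t
( lit ) <> f - t
( lit ) <> lit - t
( lit ) <> lit - f
( lit ) <> lit - lit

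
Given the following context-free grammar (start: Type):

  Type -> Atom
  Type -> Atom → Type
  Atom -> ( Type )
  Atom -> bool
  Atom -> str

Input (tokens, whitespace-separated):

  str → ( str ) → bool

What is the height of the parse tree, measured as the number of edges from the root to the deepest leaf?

5

[Type [Atom str] → [Type [Atom ( [Type [Atom str]] )] → [Type [Atom bool]]]]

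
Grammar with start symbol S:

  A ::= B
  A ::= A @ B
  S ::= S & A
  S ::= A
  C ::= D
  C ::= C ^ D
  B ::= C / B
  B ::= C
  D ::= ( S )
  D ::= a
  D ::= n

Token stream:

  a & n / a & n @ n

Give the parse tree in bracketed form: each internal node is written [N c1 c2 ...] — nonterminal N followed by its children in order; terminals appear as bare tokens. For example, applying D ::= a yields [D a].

[S [S [S [A [B [C [D a]]]]] & [A [B [C [D n]] / [B [C [D a]]]]]] & [A [A [B [C [D n]]]] @ [B [C [D n]]]]]

S
S & A
S & A & A
A & A & A
B & A & A
C & A & A
D & A & A
a & A & A
a & B & A
a & C / B & A
a & D / B & A
a & n / B & A
a & n / C & A
a & n / D & A
a & n / a & A
a & n / a & A @ B
a & n / a & B @ B
a & n / a & C @ B
a & n / a & D @ B
a & n / a & n @ B
a & n / a & n @ C
a & n / a & n @ D
a & n / a & n @ n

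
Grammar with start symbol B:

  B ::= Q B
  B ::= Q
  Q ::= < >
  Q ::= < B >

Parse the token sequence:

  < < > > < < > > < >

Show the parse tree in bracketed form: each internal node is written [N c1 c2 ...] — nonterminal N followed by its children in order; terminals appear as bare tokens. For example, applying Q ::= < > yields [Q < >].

[B [Q < [B [Q < >]] >] [B [Q < [B [Q < >]] >] [B [Q < >]]]]

B
Q B
< B > B
< Q > B
< < > > B
< < > > Q B
< < > > < B > B
< < > > < Q > B
< < > > < < > > B
< < > > < < > > Q
< < > > < < > > < >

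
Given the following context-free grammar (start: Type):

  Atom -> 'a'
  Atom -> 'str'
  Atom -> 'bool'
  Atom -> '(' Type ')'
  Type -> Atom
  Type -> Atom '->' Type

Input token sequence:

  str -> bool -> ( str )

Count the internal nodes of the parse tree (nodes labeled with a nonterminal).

[Type [Atom str] -> [Type [Atom bool] -> [Type [Atom ( [Type [Atom str]] )]]]]

8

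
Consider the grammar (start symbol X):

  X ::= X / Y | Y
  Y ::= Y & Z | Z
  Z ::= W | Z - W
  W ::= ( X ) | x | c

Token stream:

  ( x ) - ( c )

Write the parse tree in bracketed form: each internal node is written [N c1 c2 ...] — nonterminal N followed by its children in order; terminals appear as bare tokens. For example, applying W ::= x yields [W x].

[X [Y [Z [Z [W ( [X [Y [Z [W x]]]] )]] - [W ( [X [Y [Z [W c]]]] )]]]]

X
Y
Z
Z - W
W - W
( X ) - W
( Y ) - W
( Z ) - W
( W ) - W
( x ) - W
( x ) - ( X )
( x ) - ( Y )
( x ) - ( Z )
( x ) - ( W )
( x ) - ( c )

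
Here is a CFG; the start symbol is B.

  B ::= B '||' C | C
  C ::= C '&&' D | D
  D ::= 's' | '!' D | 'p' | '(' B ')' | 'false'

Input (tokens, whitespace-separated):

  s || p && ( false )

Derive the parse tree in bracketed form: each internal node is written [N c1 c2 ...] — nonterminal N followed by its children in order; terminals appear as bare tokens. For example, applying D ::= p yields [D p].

[B [B [C [D s]]] || [C [C [D p]] && [D ( [B [C [D false]]] )]]]

B
B || C
C || C
D || C
s || C
s || C && D
s || D && D
s || p && D
s || p && ( B )
s || p && ( C )
s || p && ( D )
s || p && ( false )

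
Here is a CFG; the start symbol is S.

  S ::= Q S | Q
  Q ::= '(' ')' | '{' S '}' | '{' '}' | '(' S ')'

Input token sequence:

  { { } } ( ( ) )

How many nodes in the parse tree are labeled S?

[S [Q { [S [Q { }]] }] [S [Q ( [S [Q ( )]] )]]]

4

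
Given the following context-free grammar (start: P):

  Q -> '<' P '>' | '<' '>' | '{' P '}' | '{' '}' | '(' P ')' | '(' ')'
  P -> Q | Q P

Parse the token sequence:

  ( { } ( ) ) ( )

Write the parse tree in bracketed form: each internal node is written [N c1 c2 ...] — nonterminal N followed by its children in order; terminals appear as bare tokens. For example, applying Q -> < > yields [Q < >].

P
Q P
( P ) P
( Q P ) P
( { } P ) P
( { } Q ) P
( { } ( ) ) P
( { } ( ) ) Q
( { } ( ) ) ( )

[P [Q ( [P [Q { }] [P [Q ( )]]] )] [P [Q ( )]]]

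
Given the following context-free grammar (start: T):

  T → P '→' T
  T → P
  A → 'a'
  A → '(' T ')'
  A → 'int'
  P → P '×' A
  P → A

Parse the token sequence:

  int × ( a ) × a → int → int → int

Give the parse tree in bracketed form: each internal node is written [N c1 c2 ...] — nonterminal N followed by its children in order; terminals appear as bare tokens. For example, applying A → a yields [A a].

T
P → T
P × A → T
P × A × A → T
A × A × A → T
int × A × A → T
int × ( T ) × A → T
int × ( P ) × A → T
int × ( A ) × A → T
int × ( a ) × A → T
int × ( a ) × a → T
int × ( a ) × a → P → T
int × ( a ) × a → A → T
int × ( a ) × a → int → T
int × ( a ) × a → int → P → T
int × ( a ) × a → int → A → T
int × ( a ) × a → int → int → T
int × ( a ) × a → int → int → P
int × ( a ) × a → int → int → A
int × ( a ) × a → int → int → int

[T [P [P [P [A int]] × [A ( [T [P [A a]]] )]] × [A a]] → [T [P [A int]] → [T [P [A int]] → [T [P [A int]]]]]]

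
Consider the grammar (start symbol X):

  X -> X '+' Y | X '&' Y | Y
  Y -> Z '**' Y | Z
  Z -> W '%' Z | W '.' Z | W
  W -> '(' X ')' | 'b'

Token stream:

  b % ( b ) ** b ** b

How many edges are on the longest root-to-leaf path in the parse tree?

9

[X [Y [Z [W b] % [Z [W ( [X [Y [Z [W b]]]] )]]] ** [Y [Z [W b]] ** [Y [Z [W b]]]]]]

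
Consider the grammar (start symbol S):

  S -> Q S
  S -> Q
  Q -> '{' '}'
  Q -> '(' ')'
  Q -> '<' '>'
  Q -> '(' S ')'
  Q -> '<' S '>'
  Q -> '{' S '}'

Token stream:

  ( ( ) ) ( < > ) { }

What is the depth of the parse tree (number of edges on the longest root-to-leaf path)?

[S [Q ( [S [Q ( )]] )] [S [Q ( [S [Q < >]] )] [S [Q { }]]]]

5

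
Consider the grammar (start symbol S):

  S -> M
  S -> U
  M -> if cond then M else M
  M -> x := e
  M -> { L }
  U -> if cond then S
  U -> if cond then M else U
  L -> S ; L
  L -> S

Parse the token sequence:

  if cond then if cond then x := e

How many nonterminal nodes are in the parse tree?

[S [U if cond then [S [U if cond then [S [M x := e]]]]]]

6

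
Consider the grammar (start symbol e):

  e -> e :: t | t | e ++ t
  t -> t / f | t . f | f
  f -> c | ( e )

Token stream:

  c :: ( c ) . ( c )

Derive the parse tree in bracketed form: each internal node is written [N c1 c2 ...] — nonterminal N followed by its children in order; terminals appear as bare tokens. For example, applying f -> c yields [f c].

[e [e [t [f c]]] :: [t [t [f ( [e [t [f c]]] )]] . [f ( [e [t [f c]]] )]]]

e
e :: t
t :: t
f :: t
c :: t
c :: t . f
c :: f . f
c :: ( e ) . f
c :: ( t ) . f
c :: ( f ) . f
c :: ( c ) . f
c :: ( c ) . ( e )
c :: ( c ) . ( t )
c :: ( c ) . ( f )
c :: ( c ) . ( c )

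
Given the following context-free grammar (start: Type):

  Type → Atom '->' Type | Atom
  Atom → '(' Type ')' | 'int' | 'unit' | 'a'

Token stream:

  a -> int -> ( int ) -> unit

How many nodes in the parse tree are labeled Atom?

[Type [Atom a] -> [Type [Atom int] -> [Type [Atom ( [Type [Atom int]] )] -> [Type [Atom unit]]]]]

5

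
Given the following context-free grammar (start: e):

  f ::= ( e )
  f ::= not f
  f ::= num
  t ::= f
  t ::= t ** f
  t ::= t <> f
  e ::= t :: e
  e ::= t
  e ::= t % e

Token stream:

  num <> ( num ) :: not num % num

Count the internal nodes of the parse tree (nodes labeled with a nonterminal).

[e [t [t [f num]] <> [f ( [e [t [f num]]] )]] :: [e [t [f not [f num]]] % [e [t [f num]]]]]

15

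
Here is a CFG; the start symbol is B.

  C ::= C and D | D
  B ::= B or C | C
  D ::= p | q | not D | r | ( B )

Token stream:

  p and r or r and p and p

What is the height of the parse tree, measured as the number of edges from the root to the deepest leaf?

5

[B [B [C [C [D p]] and [D r]]] or [C [C [C [D r]] and [D p]] and [D p]]]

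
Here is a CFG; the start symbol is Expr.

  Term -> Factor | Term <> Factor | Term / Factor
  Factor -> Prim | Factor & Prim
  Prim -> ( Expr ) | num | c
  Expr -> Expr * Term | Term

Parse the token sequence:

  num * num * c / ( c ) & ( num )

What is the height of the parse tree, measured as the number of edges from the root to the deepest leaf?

9

[Expr [Expr [Expr [Term [Factor [Prim num]]]] * [Term [Factor [Prim num]]]] * [Term [Term [Factor [Prim c]]] / [Factor [Factor [Prim ( [Expr [Term [Factor [Prim c]]]] )]] & [Prim ( [Expr [Term [Factor [Prim num]]]] )]]]]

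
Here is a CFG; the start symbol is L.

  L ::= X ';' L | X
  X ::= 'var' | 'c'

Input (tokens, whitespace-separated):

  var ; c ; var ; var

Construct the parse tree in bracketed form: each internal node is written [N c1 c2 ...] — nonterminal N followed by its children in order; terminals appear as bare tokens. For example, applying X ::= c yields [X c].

[L [X var] ; [L [X c] ; [L [X var] ; [L [X var]]]]]

L
X ; L
var ; L
var ; X ; L
var ; c ; L
var ; c ; X ; L
var ; c ; var ; L
var ; c ; var ; X
var ; c ; var ; var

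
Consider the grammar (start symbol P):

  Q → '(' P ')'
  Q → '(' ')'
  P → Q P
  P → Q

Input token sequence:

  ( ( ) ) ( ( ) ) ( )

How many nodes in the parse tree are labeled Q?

[P [Q ( [P [Q ( )]] )] [P [Q ( [P [Q ( )]] )] [P [Q ( )]]]]

5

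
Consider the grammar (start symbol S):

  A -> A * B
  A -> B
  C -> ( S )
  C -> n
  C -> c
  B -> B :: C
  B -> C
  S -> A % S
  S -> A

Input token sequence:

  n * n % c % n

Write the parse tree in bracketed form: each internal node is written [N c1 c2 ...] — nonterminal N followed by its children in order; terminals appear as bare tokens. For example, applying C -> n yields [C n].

[S [A [A [B [C n]]] * [B [C n]]] % [S [A [B [C c]]] % [S [A [B [C n]]]]]]

S
A % S
A * B % S
B * B % S
C * B % S
n * B % S
n * C % S
n * n % S
n * n % A % S
n * n % B % S
n * n % C % S
n * n % c % S
n * n % c % A
n * n % c % B
n * n % c % C
n * n % c % n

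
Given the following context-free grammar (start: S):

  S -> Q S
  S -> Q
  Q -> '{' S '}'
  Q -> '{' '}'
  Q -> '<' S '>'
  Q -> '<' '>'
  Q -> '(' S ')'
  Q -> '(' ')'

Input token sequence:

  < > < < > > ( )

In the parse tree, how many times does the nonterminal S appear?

[S [Q < >] [S [Q < [S [Q < >]] >] [S [Q ( )]]]]

4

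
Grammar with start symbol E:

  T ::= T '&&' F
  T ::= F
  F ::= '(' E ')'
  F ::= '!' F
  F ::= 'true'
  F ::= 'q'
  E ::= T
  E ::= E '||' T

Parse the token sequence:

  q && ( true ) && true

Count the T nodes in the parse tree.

4

[E [T [T [T [F q]] && [F ( [E [T [F true]]] )]] && [F true]]]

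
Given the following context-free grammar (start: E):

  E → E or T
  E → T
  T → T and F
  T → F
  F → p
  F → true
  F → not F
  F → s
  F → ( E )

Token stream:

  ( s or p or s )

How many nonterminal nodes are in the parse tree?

[E [T [F ( [E [E [E [T [F s]]] or [T [F p]]] or [T [F s]]] )]]]

12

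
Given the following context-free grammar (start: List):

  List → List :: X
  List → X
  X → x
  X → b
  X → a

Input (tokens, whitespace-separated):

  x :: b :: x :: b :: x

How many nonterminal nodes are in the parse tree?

10

[List [List [List [List [List [X x]] :: [X b]] :: [X x]] :: [X b]] :: [X x]]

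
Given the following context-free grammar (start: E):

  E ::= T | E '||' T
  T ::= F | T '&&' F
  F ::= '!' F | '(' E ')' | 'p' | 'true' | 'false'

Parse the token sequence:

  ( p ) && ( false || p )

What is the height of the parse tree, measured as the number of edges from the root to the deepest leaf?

7

[E [T [T [F ( [E [T [F p]]] )]] && [F ( [E [E [T [F false]]] || [T [F p]]] )]]]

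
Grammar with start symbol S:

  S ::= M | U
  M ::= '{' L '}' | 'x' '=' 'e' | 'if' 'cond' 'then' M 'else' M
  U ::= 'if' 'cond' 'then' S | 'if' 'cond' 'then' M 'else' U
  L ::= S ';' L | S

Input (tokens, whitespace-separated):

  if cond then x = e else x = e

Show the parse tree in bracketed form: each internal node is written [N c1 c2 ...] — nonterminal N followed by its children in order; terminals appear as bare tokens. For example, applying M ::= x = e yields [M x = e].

[S [M if cond then [M x = e] else [M x = e]]]

S
M
if cond then M else M
if cond then x = e else M
if cond then x = e else x = e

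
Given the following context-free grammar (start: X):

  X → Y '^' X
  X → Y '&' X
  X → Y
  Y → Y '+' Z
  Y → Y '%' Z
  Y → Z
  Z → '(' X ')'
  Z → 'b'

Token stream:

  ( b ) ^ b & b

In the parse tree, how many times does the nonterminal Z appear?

4

[X [Y [Z ( [X [Y [Z b]]] )]] ^ [X [Y [Z b]] & [X [Y [Z b]]]]]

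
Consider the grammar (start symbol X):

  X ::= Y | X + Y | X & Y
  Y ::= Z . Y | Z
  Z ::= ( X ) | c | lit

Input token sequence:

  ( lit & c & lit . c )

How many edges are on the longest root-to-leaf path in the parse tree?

[X [Y [Z ( [X [X [X [Y [Z lit]]] & [Y [Z c]]] & [Y [Z lit] . [Y [Z c]]]] )]]]

8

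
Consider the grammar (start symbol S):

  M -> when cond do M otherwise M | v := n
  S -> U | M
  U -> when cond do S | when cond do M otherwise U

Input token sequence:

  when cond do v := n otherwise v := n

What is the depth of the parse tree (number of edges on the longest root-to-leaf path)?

3

[S [M when cond do [M v := n] otherwise [M v := n]]]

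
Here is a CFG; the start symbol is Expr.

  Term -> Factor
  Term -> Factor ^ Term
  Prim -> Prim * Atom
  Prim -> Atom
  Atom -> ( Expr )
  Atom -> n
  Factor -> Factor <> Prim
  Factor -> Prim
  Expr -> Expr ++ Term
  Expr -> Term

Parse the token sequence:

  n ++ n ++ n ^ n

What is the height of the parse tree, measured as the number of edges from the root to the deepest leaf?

[Expr [Expr [Expr [Term [Factor [Prim [Atom n]]]]] ++ [Term [Factor [Prim [Atom n]]]]] ++ [Term [Factor [Prim [Atom n]]] ^ [Term [Factor [Prim [Atom n]]]]]]

7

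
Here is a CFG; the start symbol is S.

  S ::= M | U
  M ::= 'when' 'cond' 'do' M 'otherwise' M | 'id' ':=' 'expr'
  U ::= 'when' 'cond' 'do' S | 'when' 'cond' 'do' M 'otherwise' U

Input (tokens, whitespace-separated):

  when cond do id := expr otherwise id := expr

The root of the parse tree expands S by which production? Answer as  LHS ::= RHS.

[S [M when cond do [M id := expr] otherwise [M id := expr]]]

S ::= M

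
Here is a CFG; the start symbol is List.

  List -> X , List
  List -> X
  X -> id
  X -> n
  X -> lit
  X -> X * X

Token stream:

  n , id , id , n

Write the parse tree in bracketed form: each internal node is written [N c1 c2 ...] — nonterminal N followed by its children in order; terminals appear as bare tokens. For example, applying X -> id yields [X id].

List
X , List
n , List
n , X , List
n , id , List
n , id , X , List
n , id , id , List
n , id , id , X
n , id , id , n

[List [X n] , [List [X id] , [List [X id] , [List [X n]]]]]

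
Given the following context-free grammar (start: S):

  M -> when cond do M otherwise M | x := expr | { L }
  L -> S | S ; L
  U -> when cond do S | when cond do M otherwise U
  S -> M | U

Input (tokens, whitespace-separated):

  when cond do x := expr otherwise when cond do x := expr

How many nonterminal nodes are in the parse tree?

6

[S [U when cond do [M x := expr] otherwise [U when cond do [S [M x := expr]]]]]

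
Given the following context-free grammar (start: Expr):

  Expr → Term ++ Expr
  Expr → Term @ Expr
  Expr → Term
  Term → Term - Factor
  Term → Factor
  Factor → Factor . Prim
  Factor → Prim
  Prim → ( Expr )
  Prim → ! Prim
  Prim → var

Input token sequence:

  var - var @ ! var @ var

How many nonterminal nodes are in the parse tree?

[Expr [Term [Term [Factor [Prim var]]] - [Factor [Prim var]]] @ [Expr [Term [Factor [Prim ! [Prim var]]]] @ [Expr [Term [Factor [Prim var]]]]]]

16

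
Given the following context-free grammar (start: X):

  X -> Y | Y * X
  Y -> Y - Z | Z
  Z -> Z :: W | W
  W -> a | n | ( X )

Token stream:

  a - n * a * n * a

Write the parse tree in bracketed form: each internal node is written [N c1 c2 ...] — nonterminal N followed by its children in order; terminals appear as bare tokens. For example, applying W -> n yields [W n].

X
Y * X
Y - Z * X
Z - Z * X
W - Z * X
a - Z * X
a - W * X
a - n * X
a - n * Y * X
a - n * Z * X
a - n * W * X
a - n * a * X
a - n * a * Y * X
a - n * a * Z * X
a - n * a * W * X
a - n * a * n * X
a - n * a * n * Y
a - n * a * n * Z
a - n * a * n * W
a - n * a * n * a

[X [Y [Y [Z [W a]]] - [Z [W n]]] * [X [Y [Z [W a]]] * [X [Y [Z [W n]]] * [X [Y [Z [W a]]]]]]]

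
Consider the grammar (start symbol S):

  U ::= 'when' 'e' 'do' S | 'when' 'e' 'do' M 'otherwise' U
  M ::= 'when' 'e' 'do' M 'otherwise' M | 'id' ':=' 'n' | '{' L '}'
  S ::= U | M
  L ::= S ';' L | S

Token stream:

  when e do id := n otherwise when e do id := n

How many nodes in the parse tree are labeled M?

[S [U when e do [M id := n] otherwise [U when e do [S [M id := n]]]]]

2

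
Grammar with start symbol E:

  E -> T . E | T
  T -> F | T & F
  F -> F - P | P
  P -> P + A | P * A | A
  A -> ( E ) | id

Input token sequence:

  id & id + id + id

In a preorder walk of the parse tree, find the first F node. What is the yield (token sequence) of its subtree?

[E [T [T [F [P [A id]]]] & [F [P [P [P [A id]] + [A id]] + [A id]]]]]

id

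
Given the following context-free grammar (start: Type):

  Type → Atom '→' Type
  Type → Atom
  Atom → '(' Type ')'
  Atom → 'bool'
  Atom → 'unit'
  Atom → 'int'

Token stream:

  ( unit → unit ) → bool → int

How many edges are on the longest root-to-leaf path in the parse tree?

[Type [Atom ( [Type [Atom unit] → [Type [Atom unit]]] )] → [Type [Atom bool] → [Type [Atom int]]]]

5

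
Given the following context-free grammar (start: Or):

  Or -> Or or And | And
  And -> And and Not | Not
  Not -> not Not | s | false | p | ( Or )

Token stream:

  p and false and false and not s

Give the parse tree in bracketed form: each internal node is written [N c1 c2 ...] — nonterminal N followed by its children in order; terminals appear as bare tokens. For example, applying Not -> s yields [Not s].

Or
And
And and Not
And and Not and Not
And and Not and Not and Not
Not and Not and Not and Not
p and Not and Not and Not
p and false and Not and Not
p and false and false and Not
p and false and false and not Not
p and false and false and not s

[Or [And [And [And [And [Not p]] and [Not false]] and [Not false]] and [Not not [Not s]]]]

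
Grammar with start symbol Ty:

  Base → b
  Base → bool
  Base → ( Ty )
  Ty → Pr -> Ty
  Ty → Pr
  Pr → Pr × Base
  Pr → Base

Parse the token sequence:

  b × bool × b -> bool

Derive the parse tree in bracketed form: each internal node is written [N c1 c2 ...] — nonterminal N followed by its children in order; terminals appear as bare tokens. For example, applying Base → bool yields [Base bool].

Ty
Pr -> Ty
Pr × Base -> Ty
Pr × Base × Base -> Ty
Base × Base × Base -> Ty
b × Base × Base -> Ty
b × bool × Base -> Ty
b × bool × b -> Ty
b × bool × b -> Pr
b × bool × b -> Base
b × bool × b -> bool

[Ty [Pr [Pr [Pr [Base b]] × [Base bool]] × [Base b]] -> [Ty [Pr [Base bool]]]]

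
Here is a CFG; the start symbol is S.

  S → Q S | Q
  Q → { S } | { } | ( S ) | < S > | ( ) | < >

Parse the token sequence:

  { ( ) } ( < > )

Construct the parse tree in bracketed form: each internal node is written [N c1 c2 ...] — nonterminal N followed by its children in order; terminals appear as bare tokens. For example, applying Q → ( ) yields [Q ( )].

[S [Q { [S [Q ( )]] }] [S [Q ( [S [Q < >]] )]]]

S
Q S
{ S } S
{ Q } S
{ ( ) } S
{ ( ) } Q
{ ( ) } ( S )
{ ( ) } ( Q )
{ ( ) } ( < > )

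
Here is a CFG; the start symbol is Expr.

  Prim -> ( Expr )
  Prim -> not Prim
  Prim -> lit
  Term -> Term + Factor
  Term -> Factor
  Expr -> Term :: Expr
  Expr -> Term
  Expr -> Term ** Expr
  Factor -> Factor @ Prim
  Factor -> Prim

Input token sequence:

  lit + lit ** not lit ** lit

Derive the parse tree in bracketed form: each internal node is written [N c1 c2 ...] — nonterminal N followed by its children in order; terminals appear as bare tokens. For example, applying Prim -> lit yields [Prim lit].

Expr
Term ** Expr
Term + Factor ** Expr
Factor + Factor ** Expr
Prim + Factor ** Expr
lit + Factor ** Expr
lit + Prim ** Expr
lit + lit ** Expr
lit + lit ** Term ** Expr
lit + lit ** Factor ** Expr
lit + lit ** Prim ** Expr
lit + lit ** not Prim ** Expr
lit + lit ** not lit ** Expr
lit + lit ** not lit ** Term
lit + lit ** not lit ** Factor
lit + lit ** not lit ** Prim
lit + lit ** not lit ** lit

[Expr [Term [Term [Factor [Prim lit]]] + [Factor [Prim lit]]] ** [Expr [Term [Factor [Prim not [Prim lit]]]] ** [Expr [Term [Factor [Prim lit]]]]]]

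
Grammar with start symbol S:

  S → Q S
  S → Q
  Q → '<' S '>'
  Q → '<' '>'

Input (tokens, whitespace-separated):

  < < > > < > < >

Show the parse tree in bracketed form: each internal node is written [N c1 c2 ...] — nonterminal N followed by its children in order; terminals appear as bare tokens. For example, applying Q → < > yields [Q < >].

[S [Q < [S [Q < >]] >] [S [Q < >] [S [Q < >]]]]

S
Q S
< S > S
< Q > S
< < > > S
< < > > Q S
< < > > < > S
< < > > < > Q
< < > > < > < >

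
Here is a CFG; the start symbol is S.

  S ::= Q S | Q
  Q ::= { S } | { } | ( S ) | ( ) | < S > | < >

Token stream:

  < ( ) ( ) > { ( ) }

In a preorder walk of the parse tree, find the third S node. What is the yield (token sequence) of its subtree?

( )

[S [Q < [S [Q ( )] [S [Q ( )]]] >] [S [Q { [S [Q ( )]] }]]]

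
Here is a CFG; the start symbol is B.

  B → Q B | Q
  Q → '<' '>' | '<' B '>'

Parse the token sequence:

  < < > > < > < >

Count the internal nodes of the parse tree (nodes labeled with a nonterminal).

8

[B [Q < [B [Q < >]] >] [B [Q < >] [B [Q < >]]]]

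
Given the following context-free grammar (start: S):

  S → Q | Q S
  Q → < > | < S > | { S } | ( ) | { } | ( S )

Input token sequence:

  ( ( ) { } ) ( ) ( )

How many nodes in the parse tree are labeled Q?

5

[S [Q ( [S [Q ( )] [S [Q { }]]] )] [S [Q ( )] [S [Q ( )]]]]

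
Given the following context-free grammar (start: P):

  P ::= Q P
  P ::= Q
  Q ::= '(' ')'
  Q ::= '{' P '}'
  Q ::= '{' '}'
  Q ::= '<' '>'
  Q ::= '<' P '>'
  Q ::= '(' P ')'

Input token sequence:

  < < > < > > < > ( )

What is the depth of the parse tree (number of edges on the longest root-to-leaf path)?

[P [Q < [P [Q < >] [P [Q < >]]] >] [P [Q < >] [P [Q ( )]]]]

5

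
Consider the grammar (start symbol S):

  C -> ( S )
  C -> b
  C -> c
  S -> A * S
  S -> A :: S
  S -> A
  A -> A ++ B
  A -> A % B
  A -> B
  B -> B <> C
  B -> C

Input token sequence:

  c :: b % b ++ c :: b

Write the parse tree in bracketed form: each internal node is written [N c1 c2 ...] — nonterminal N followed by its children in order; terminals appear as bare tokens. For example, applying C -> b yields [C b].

[S [A [B [C c]]] :: [S [A [A [A [B [C b]]] % [B [C b]]] ++ [B [C c]]] :: [S [A [B [C b]]]]]]

S
A :: S
B :: S
C :: S
c :: S
c :: A :: S
c :: A ++ B :: S
c :: A % B ++ B :: S
c :: B % B ++ B :: S
c :: C % B ++ B :: S
c :: b % B ++ B :: S
c :: b % C ++ B :: S
c :: b % b ++ B :: S
c :: b % b ++ C :: S
c :: b % b ++ c :: S
c :: b % b ++ c :: A
c :: b % b ++ c :: B
c :: b % b ++ c :: C
c :: b % b ++ c :: b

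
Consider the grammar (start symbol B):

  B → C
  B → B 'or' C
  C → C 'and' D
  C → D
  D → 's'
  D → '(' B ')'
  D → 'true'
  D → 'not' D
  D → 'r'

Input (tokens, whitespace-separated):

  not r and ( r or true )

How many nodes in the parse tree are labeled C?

4

[B [C [C [D not [D r]]] and [D ( [B [B [C [D r]]] or [C [D true]]] )]]]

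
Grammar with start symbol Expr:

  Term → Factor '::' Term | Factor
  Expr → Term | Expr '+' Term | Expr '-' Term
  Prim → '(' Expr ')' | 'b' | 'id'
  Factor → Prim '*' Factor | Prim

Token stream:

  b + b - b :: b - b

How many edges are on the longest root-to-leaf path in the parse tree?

[Expr [Expr [Expr [Expr [Term [Factor [Prim b]]]] + [Term [Factor [Prim b]]]] - [Term [Factor [Prim b]] :: [Term [Factor [Prim b]]]]] - [Term [Factor [Prim b]]]]

7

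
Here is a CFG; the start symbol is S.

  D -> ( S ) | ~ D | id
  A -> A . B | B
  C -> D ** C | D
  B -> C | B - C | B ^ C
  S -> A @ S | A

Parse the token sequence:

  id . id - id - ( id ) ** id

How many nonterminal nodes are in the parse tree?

[S [A [A [B [C [D id]]]] . [B [B [B [C [D id]]] - [C [D id]]] - [C [D ( [S [A [B [C [D id]]]]] )] ** [C [D id]]]]]]

22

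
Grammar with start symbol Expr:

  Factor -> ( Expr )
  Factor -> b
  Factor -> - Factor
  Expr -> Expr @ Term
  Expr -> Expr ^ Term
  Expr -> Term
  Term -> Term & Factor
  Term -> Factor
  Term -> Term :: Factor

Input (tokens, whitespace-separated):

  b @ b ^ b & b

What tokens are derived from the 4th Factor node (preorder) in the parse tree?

[Expr [Expr [Expr [Term [Factor b]]] @ [Term [Factor b]]] ^ [Term [Term [Factor b]] & [Factor b]]]

b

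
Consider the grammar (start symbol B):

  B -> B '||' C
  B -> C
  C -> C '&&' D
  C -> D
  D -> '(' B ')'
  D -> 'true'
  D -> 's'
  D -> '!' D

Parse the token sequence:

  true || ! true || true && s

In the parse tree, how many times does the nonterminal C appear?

4

[B [B [B [C [D true]]] || [C [D ! [D true]]]] || [C [C [D true]] && [D s]]]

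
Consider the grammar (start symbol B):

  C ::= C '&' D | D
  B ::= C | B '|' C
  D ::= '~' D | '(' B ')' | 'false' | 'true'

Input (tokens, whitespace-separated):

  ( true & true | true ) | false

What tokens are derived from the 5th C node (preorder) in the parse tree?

false

[B [B [C [D ( [B [B [C [C [D true]] & [D true]]] | [C [D true]]] )]]] | [C [D false]]]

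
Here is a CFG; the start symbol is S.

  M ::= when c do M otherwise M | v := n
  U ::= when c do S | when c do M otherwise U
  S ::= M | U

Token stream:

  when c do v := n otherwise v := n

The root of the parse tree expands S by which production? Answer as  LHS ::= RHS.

[S [M when c do [M v := n] otherwise [M v := n]]]

S ::= M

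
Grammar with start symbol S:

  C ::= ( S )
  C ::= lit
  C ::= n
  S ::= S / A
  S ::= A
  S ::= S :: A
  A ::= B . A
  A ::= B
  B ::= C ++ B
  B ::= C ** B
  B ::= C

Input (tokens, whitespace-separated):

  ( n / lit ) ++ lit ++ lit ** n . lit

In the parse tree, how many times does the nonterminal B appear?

7

[S [A [B [C ( [S [S [A [B [C n]]]] / [A [B [C lit]]]] )] ++ [B [C lit] ++ [B [C lit] ** [B [C n]]]]] . [A [B [C lit]]]]]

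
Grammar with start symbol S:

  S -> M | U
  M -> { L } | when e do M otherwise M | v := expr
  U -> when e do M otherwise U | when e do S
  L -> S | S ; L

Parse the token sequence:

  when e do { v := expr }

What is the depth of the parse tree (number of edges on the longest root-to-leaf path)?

7

[S [U when e do [S [M { [L [S [M v := expr]]] }]]]]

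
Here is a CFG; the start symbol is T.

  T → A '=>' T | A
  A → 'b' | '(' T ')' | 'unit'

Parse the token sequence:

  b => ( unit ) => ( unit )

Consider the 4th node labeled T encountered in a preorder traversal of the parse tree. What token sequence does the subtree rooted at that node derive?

( unit )

[T [A b] => [T [A ( [T [A unit]] )] => [T [A ( [T [A unit]] )]]]]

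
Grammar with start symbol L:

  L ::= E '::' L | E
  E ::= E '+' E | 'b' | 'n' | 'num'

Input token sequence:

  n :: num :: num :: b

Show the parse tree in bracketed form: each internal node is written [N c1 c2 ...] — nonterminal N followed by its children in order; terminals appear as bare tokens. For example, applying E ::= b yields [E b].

L
E :: L
n :: L
n :: E :: L
n :: num :: L
n :: num :: E :: L
n :: num :: num :: L
n :: num :: num :: E
n :: num :: num :: b

[L [E n] :: [L [E num] :: [L [E num] :: [L [E b]]]]]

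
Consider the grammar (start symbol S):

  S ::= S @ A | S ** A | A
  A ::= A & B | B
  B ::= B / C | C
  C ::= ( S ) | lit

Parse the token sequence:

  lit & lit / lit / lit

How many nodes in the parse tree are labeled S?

1

[S [A [A [B [C lit]]] & [B [B [B [C lit]] / [C lit]] / [C lit]]]]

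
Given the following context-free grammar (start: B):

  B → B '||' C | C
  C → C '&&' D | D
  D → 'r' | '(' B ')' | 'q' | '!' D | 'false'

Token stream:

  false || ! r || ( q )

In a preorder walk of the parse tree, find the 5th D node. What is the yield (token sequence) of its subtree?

[B [B [B [C [D false]]] || [C [D ! [D r]]]] || [C [D ( [B [C [D q]]] )]]]

q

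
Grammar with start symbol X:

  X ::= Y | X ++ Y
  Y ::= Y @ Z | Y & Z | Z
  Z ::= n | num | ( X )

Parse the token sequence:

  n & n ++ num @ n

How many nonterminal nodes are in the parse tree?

10

[X [X [Y [Y [Z n]] & [Z n]]] ++ [Y [Y [Z num]] @ [Z n]]]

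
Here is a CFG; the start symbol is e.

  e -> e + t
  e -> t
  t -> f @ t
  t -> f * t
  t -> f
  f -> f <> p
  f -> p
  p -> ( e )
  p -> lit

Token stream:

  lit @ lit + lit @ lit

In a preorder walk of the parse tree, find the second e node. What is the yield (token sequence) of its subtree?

lit @ lit

[e [e [t [f [p lit]] @ [t [f [p lit]]]]] + [t [f [p lit]] @ [t [f [p lit]]]]]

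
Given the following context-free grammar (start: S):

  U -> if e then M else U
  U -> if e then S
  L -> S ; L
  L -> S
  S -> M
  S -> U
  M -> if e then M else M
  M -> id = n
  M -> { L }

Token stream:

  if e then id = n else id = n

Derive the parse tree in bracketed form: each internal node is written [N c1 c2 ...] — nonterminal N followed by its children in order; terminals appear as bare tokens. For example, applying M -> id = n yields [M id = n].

[S [M if e then [M id = n] else [M id = n]]]

S
M
if e then M else M
if e then id = n else M
if e then id = n else id = n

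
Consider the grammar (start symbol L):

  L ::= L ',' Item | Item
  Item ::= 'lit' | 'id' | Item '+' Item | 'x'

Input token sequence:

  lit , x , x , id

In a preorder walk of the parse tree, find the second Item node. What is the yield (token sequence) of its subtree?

[L [L [L [L [Item lit]] , [Item x]] , [Item x]] , [Item id]]

x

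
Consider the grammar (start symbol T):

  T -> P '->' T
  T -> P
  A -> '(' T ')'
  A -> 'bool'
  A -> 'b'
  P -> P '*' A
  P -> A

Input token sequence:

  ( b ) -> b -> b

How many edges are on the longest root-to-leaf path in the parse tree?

6

[T [P [A ( [T [P [A b]]] )]] -> [T [P [A b]] -> [T [P [A b]]]]]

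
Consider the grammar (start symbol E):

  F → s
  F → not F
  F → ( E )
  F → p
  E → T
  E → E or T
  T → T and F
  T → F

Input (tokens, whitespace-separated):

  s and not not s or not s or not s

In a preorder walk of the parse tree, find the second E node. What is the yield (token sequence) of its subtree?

[E [E [E [T [T [F s]] and [F not [F not [F s]]]]] or [T [F not [F s]]]] or [T [F not [F s]]]]

s and not not s or not s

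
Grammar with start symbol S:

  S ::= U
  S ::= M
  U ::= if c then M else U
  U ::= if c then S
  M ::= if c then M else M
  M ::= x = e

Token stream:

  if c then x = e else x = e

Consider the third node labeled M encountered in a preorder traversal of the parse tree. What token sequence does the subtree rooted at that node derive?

[S [M if c then [M x = e] else [M x = e]]]

x = e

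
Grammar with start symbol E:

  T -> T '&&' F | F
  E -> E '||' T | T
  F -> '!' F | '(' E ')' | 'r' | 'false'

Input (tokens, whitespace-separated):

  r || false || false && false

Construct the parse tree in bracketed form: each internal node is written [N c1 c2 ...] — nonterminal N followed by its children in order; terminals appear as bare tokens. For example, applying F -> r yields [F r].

[E [E [E [T [F r]]] || [T [F false]]] || [T [T [F false]] && [F false]]]

E
E || T
E || T || T
T || T || T
F || T || T
r || T || T
r || F || T
r || false || T
r || false || T && F
r || false || F && F
r || false || false && F
r || false || false && false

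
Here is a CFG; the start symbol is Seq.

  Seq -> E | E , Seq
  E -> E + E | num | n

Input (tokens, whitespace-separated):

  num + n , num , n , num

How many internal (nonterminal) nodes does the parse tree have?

[Seq [E [E num] + [E n]] , [Seq [E num] , [Seq [E n] , [Seq [E num]]]]]

10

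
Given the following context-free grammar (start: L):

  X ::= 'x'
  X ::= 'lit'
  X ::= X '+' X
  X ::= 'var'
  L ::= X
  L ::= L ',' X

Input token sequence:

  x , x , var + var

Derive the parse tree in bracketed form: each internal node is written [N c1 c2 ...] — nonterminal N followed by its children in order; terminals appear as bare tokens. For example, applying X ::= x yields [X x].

L
L , X
L , X , X
X , X , X
x , X , X
x , x , X
x , x , X + X
x , x , var + X
x , x , var + var

[L [L [L [X x]] , [X x]] , [X [X var] + [X var]]]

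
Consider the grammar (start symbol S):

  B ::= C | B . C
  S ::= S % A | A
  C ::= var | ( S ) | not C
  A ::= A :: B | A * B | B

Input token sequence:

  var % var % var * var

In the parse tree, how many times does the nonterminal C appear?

4

[S [S [S [A [B [C var]]]] % [A [B [C var]]]] % [A [A [B [C var]]] * [B [C var]]]]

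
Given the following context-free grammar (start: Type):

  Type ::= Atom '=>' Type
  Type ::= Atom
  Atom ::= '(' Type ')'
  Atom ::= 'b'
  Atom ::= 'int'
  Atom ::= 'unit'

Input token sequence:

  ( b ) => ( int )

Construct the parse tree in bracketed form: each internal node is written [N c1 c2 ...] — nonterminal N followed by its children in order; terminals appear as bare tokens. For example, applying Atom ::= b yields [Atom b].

Type
Atom => Type
( Type ) => Type
( Atom ) => Type
( b ) => Type
( b ) => Atom
( b ) => ( Type )
( b ) => ( Atom )
( b ) => ( int )

[Type [Atom ( [Type [Atom b]] )] => [Type [Atom ( [Type [Atom int]] )]]]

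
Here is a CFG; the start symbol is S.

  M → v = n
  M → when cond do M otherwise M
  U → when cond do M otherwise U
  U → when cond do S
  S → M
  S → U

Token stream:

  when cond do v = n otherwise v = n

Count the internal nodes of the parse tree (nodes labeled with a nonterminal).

[S [M when cond do [M v = n] otherwise [M v = n]]]

4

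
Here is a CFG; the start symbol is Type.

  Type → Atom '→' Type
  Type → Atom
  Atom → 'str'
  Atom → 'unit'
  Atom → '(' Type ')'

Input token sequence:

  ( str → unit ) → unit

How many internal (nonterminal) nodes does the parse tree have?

8

[Type [Atom ( [Type [Atom str] → [Type [Atom unit]]] )] → [Type [Atom unit]]]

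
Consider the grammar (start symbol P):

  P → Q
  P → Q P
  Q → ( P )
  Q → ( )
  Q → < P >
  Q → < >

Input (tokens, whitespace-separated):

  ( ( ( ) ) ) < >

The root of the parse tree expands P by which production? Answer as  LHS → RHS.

[P [Q ( [P [Q ( [P [Q ( )]] )]] )] [P [Q < >]]]

P → Q P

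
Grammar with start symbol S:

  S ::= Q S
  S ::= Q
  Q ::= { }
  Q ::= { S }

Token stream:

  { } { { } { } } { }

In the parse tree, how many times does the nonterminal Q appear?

5

[S [Q { }] [S [Q { [S [Q { }] [S [Q { }]]] }] [S [Q { }]]]]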